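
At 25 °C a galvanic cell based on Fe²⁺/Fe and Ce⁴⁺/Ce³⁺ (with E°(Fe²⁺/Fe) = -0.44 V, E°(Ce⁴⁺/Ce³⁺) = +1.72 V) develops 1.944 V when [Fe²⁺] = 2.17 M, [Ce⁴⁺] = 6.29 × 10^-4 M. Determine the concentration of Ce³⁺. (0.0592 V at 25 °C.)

1.9 M

From the Nernst equation, log Q = n(E° − E)/0.0592 = 2(2.16 − 1.944)/0.0592 = 7.297, so Q = 1.98 × 10^7.
With Q = [Fe²⁺]·[Ce³⁺]^2/[Ce⁴⁺]^2 and the known concentrations, [Ce³⁺]^2 in the numerator gives [Ce³⁺] = 1.9 M.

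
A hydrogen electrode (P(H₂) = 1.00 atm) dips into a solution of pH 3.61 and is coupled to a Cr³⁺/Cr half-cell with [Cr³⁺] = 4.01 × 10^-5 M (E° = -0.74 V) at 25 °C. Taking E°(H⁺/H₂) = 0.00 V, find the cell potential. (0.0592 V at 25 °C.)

The hydrogen couple is the cathode, so E°_cell = 0.74 V; n = 6.
[H⁺] = 10^(−3.61) = 2.5 × 10^-4 M, and Q = [Cr³⁺]^2·P(H₂)^3 / [H⁺]^6 = 7.35 × 10^12.
E = E° − (0.0592/6) log Q = 0.74 − (0.0592/6)(12.866) = 0.613 V.

0.61 V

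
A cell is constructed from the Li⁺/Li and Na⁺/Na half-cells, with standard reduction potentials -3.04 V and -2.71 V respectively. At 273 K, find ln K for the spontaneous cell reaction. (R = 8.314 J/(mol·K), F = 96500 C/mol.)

ln K = 14.0

E°_cell = -2.71 − (-3.04) = 0.33 V, with n = 1 electron transferred.
At equilibrium E = 0, so the Nernst equation gives ln K = nFE°/RT = (1)(96500)(0.33)/((8.314)(273)) = 14.03.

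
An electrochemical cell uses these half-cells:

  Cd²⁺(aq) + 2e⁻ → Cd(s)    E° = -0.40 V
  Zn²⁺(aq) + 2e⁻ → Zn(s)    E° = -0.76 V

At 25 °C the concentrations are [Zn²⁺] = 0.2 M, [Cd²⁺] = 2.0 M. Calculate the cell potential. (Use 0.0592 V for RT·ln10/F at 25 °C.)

0.390 V

The Cd²⁺/Cd couple has the higher reduction potential and acts as the cathode, so E°_cell = -0.40 − (-0.76) = 0.36 V.
Balancing electrons gives n = 2; the reaction quotient is Q = [Zn²⁺]/[Cd²⁺] = 0.100.
At 25 °C, E = E° − (0.0592/n) log Q = 0.36 − (0.0592/2)(-1.000) = 0.360 + 0.030 = 0.390 V.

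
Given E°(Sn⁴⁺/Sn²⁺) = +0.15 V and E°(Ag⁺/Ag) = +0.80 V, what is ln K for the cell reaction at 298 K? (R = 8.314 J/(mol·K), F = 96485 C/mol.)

ln K = 50.6

E°_cell = +0.80 − (+0.15) = 0.65 V, with n = 2 electrons transferred.
At equilibrium E = 0, so the Nernst equation gives ln K = nFE°/RT = (2)(96485)(0.65)/((8.314)(298)) = 50.63.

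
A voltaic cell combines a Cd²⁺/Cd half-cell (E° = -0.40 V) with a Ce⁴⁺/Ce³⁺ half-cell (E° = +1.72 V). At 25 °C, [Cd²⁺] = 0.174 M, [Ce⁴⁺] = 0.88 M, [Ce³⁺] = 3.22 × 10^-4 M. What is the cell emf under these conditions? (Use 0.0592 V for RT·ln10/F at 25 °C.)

2.35 V

The Ce⁴⁺/Ce³⁺ couple has the higher reduction potential and acts as the cathode, so E°_cell = +1.72 − (-0.40) = 2.12 V.
Balancing electrons gives n = 2; the reaction quotient is Q = [Cd²⁺]·[Ce³⁺]^2/[Ce⁴⁺]^2 = 2.33 × 10^-8.
At 25 °C, E = E° − (0.0592/n) log Q = 2.12 − (0.0592/2)(-7.633) = 2.120 + 0.226 = 2.346 V.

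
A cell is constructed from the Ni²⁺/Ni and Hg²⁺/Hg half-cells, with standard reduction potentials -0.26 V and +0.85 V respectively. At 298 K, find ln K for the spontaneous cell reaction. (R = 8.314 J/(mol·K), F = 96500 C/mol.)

ln K = 86.5

E°_cell = +0.85 − (-0.26) = 1.11 V, with n = 2 electrons transferred.
At equilibrium E = 0, so the Nernst equation gives ln K = nFE°/RT = (2)(96500)(1.11)/((8.314)(298)) = 86.47.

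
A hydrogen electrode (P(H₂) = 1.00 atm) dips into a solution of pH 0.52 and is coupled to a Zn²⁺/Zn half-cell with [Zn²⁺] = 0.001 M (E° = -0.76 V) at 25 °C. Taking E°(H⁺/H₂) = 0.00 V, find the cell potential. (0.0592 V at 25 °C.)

0.82 V

The hydrogen couple is the cathode, so E°_cell = 0.76 V; n = 2.
[H⁺] = 10^(−0.52) = 0.30 M, and Q = [Zn²⁺]·P(H₂) / [H⁺]^2 = 0.0110.
E = E° − (0.0592/2) log Q = 0.76 − (0.0592/2)(-1.960) = 0.818 V.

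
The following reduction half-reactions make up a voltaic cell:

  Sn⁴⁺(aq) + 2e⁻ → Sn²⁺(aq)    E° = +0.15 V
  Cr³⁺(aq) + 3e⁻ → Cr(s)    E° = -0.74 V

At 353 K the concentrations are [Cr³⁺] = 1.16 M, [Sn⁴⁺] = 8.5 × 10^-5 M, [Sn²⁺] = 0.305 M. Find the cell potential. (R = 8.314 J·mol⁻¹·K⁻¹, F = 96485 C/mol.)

0.764 V

The Sn⁴⁺/Sn²⁺ couple has the higher reduction potential and acts as the cathode, so E°_cell = +0.15 − (-0.74) = 0.89 V.
Balancing electrons gives n = 6; the reaction quotient is Q = [Cr³⁺]^2·[Sn²⁺]^3/[Sn⁴⁺]^3 = 6.22 × 10^10.
E = E° − (RT/nF) ln Q = 0.89 − (8.314×353)/(6×96485) × (24.853) = 0.890 − 0.126 = 0.764 V.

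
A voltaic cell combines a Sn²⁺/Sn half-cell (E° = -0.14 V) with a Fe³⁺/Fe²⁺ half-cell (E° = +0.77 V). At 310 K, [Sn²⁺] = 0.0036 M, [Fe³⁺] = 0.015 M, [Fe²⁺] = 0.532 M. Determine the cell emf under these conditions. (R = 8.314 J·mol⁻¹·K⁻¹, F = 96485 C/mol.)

0.890 V

The Fe³⁺/Fe²⁺ couple has the higher reduction potential and acts as the cathode, so E°_cell = +0.77 − (-0.14) = 0.91 V.
Balancing electrons gives n = 2; the reaction quotient is Q = [Sn²⁺]·[Fe²⁺]^2/[Fe³⁺]^2 = 4.53.
E = E° − (RT/nF) ln Q = 0.91 − (8.314×310)/(2×96485) × (1.510) = 0.910 − 0.020 = 0.890 V.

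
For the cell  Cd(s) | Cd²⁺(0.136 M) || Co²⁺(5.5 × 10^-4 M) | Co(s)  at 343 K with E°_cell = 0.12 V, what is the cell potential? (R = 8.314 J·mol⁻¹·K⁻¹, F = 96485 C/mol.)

Balancing electrons gives n = 2; the reaction quotient is Q = [Cd²⁺]/[Co²⁺] = 247.
E = E° − (RT/nF) ln Q = 0.12 − (8.314×343)/(2×96485) × (5.510) = 0.120 − 0.081 = 0.039 V.

0.039 V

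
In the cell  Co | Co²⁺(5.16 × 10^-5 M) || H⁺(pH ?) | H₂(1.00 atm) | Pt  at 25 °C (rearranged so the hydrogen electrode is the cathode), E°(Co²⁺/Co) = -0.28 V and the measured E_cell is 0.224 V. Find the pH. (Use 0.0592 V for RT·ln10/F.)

pH = 3.09

E°_cell = 0.28 V and n = 2.
log Q = n(E° − E)/0.0592 = 2×(0.28 − 0.224)/0.0592 = 1.892.
With Q = [Co²⁺]·P(H₂) / [H⁺]^2, solving for [H⁺] gives log[H⁺] = -3.090, so pH = 3.09.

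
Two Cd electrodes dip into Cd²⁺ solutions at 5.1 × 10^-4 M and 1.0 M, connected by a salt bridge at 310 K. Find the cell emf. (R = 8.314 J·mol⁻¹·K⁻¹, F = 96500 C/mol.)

Both half-cells are Cd²⁺/Cd, so E°_cell = 0. The concentrated side is the cathode; the cell reaction moves Cd²⁺ from high to low concentration with n = 2.
Q = [Cd²⁺]_dilute/[Cd²⁺]_conc = 5.1 × 10^-4/1.0 = 5.1 × 10^-4.
E = 0 − (RT/nF) ln Q = −((8.314×310)/(2×96500))(-7.581) = 0.1012 V.

0.10 V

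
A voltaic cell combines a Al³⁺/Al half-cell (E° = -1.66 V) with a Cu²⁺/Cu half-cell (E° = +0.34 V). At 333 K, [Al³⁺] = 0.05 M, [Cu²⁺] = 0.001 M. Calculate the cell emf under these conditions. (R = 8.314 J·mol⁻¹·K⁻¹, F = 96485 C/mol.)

The Cu²⁺/Cu couple has the higher reduction potential and acts as the cathode, so E°_cell = +0.34 − (-1.66) = 2.00 V.
Balancing electrons gives n = 6; the reaction quotient is Q = [Al³⁺]^2/[Cu²⁺]^3 = 2.5 × 10^6.
E = E° − (RT/nF) ln Q = 2.00 − (8.314×333)/(6×96485) × (14.732) = 2.000 − 0.070 = 1.930 V.

1.93 V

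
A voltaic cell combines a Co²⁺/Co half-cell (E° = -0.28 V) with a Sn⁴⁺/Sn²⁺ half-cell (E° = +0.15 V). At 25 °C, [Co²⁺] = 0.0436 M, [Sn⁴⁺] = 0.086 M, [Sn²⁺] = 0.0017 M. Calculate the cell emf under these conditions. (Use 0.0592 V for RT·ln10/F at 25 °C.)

The Sn⁴⁺/Sn²⁺ couple has the higher reduction potential and acts as the cathode, so E°_cell = +0.15 − (-0.28) = 0.43 V.
Balancing electrons gives n = 2; the reaction quotient is Q = [Co²⁺]·[Sn²⁺]/[Sn⁴⁺] = 8.62 × 10^-4.
At 25 °C, E = E° − (0.0592/n) log Q = 0.43 − (0.0592/2)(-3.065) = 0.430 + 0.091 = 0.521 V.

0.521 V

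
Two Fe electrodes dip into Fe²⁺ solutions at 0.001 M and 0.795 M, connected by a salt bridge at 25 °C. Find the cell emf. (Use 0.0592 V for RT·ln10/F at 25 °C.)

0.086 V

Both half-cells are Fe²⁺/Fe, so E°_cell = 0. The concentrated side is the cathode; the cell reaction moves Fe²⁺ from high to low concentration with n = 2.
Q = [Fe²⁺]_dilute/[Fe²⁺]_conc = 0.001/0.795 = 0.00126.
E = 0 − (0.0592/2) log Q = −(0.0592/2)(-2.900) = 0.0858 V.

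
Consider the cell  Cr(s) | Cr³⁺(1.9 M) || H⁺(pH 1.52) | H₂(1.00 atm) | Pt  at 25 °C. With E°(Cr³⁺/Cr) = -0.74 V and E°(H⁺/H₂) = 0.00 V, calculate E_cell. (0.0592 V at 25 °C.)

0.64 V

The hydrogen couple is the cathode, so E°_cell = 0.74 V; n = 6.
[H⁺] = 10^(−1.52) = 0.030 M, and Q = [Cr³⁺]^2·P(H₂)^3 / [H⁺]^6 = 4.76 × 10^9.
E = E° − (0.0592/6) log Q = 0.74 − (0.0592/6)(9.678) = 0.645 V.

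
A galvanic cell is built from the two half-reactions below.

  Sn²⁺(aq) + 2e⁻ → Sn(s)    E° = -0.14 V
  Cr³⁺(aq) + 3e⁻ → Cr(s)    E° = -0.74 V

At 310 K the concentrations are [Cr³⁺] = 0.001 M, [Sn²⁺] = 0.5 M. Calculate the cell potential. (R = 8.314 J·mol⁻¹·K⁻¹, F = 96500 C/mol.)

The Sn²⁺/Sn couple has the higher reduction potential and acts as the cathode, so E°_cell = -0.14 − (-0.74) = 0.60 V.
Balancing electrons gives n = 6; the reaction quotient is Q = [Cr³⁺]^2/[Sn²⁺]^3 = 8 × 10^-6.
E = E° − (RT/nF) ln Q = 0.60 − (8.314×310)/(6×96500) × (-11.736) = 0.600 + 0.052 = 0.652 V.

0.652 V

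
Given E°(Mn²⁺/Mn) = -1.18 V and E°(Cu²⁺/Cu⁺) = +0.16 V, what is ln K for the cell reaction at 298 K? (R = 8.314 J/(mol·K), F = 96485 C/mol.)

ln K = 104.4

E°_cell = +0.16 − (-1.18) = 1.34 V, with n = 2 electrons transferred.
At equilibrium E = 0, so the Nernst equation gives ln K = nFE°/RT = (2)(96485)(1.34)/((8.314)(298)) = 104.37.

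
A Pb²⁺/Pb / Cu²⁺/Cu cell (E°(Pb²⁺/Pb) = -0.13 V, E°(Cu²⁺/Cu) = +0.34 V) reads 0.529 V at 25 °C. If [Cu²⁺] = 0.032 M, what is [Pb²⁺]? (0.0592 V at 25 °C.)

3.3 × 10^-4 M

From the Nernst equation, log Q = n(E° − E)/0.0592 = 2(0.47 − 0.529)/0.0592 = -1.993, so Q = 0.0102.
With Q = [Pb²⁺]/[Cu²⁺] and the known concentrations, [Pb²⁺] in the numerator gives [Pb²⁺] = 3.3 × 10^-4 M.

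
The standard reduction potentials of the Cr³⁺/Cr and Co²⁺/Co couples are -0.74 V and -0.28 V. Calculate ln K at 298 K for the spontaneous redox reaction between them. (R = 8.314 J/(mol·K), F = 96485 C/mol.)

E°_cell = -0.28 − (-0.74) = 0.46 V, with n = 6 electrons transferred.
At equilibrium E = 0, so the Nernst equation gives ln K = nFE°/RT = (6)(96485)(0.46)/((8.314)(298)) = 107.48.

ln K = 107.5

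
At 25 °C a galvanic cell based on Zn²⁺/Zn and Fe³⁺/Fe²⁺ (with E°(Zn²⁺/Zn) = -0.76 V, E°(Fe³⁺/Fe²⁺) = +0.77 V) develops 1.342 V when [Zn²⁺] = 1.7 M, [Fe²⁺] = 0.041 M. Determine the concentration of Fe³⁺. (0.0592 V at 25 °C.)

From the Nernst equation, log Q = n(E° − E)/0.0592 = 2(1.53 − 1.342)/0.0592 = 6.351, so Q = 2.25 × 10^6.
With Q = [Zn²⁺]·[Fe²⁺]^2/[Fe³⁺]^2 and the known concentrations, [Fe³⁺]^2 in the denominator gives [Fe³⁺] = 3.6 × 10^-5 M.

3.6 × 10^-5 M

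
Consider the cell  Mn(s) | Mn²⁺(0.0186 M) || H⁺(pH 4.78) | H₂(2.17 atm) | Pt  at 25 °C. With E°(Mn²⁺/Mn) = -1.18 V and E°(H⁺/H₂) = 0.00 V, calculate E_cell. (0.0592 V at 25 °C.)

0.94 V

The hydrogen couple is the cathode, so E°_cell = 1.18 V; n = 2.
[H⁺] = 10^(−4.78) = 1.7 × 10^-5 M, and Q = [Mn²⁺]·P(H₂) / [H⁺]^2 = 1.47 × 10^8.
E = E° − (0.0592/2) log Q = 1.18 − (0.0592/2)(8.166) = 0.938 V.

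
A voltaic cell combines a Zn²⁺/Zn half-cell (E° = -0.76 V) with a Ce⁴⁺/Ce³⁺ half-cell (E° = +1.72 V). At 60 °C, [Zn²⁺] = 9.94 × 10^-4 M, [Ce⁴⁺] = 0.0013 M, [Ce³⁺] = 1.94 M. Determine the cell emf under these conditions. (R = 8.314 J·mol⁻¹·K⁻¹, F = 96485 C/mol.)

2.37 V

The Ce⁴⁺/Ce³⁺ couple has the higher reduction potential and acts as the cathode, so E°_cell = +1.72 − (-0.76) = 2.48 V.
Balancing electrons gives n = 2; the reaction quotient is Q = [Zn²⁺]·[Ce³⁺]^2/[Ce⁴⁺]^2 = 2210.
E = E° − (RT/nF) ln Q = 2.48 − (8.314×333)/(2×96485) × (7.702) = 2.480 − 0.111 = 2.369 V.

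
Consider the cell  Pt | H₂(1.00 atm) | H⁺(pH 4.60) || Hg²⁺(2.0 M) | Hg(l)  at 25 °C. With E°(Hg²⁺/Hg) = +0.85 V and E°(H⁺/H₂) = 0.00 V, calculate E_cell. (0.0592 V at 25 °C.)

1.13 V

The Hg²⁺/Hg couple is the cathode, so E°_cell = 0.85 V; n = 2.
[H⁺] = 10^(−4.60) = 2.5 × 10^-5 M, and Q = [H⁺]^2 / ([Hg²⁺]·P(H₂)) = 3.15 × 10^-10.
E = E° − (0.0592/2) log Q = 0.85 − (0.0592/2)(-9.501) = 1.131 V.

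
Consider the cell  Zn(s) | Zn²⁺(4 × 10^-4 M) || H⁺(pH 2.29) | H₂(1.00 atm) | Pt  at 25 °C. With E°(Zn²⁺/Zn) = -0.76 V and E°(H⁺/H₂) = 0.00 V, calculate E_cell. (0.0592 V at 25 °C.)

The hydrogen couple is the cathode, so E°_cell = 0.76 V; n = 2.
[H⁺] = 10^(−2.29) = 0.0051 M, and Q = [Zn²⁺]·P(H₂) / [H⁺]^2 = 15.2.
E = E° − (0.0592/2) log Q = 0.76 − (0.0592/2)(1.182) = 0.725 V.

0.73 V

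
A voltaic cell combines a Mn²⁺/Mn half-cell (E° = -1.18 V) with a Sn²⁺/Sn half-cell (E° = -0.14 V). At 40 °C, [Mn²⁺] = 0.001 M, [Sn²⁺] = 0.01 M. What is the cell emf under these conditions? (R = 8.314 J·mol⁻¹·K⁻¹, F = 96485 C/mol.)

The Sn²⁺/Sn couple has the higher reduction potential and acts as the cathode, so E°_cell = -0.14 − (-1.18) = 1.04 V.
Balancing electrons gives n = 2; the reaction quotient is Q = [Mn²⁺]/[Sn²⁺] = 0.100.
E = E° − (RT/nF) ln Q = 1.04 − (8.314×313)/(2×96485) × (-2.303) = 1.040 + 0.031 = 1.071 V.

1.07 V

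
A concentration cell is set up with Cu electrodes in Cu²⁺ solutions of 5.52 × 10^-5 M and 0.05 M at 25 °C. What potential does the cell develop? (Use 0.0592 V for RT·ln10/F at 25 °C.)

Both half-cells are Cu²⁺/Cu, so E°_cell = 0. The concentrated side is the cathode; the cell reaction moves Cu²⁺ from high to low concentration with n = 2.
Q = [Cu²⁺]_dilute/[Cu²⁺]_conc = 5.52 × 10^-5/0.05 = 0.00110.
E = 0 − (0.0592/2) log Q = −(0.0592/2)(-2.957) = 0.0875 V.

0.088 V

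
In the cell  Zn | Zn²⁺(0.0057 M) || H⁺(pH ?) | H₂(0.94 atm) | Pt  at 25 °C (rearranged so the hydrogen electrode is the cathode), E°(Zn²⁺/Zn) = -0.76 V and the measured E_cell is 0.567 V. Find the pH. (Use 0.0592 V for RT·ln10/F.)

pH = 4.40

E°_cell = 0.76 V and n = 2.
log Q = n(E° − E)/0.0592 = 2×(0.76 − 0.567)/0.0592 = 6.520.
With Q = [Zn²⁺]·P(H₂) / [H⁺]^2, solving for [H⁺] gives log[H⁺] = -4.396, so pH = 4.40.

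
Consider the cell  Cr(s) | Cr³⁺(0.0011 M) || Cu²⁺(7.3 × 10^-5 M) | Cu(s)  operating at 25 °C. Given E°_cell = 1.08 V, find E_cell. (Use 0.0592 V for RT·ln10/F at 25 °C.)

1.02 V

Balancing electrons gives n = 6; the reaction quotient is Q = [Cr³⁺]^2/[Cu²⁺]^3 = 3.11 × 10^6.
At 25 °C, E = E° − (0.0592/n) log Q = 1.08 − (0.0592/6)(6.493) = 1.080 − 0.064 = 1.016 V.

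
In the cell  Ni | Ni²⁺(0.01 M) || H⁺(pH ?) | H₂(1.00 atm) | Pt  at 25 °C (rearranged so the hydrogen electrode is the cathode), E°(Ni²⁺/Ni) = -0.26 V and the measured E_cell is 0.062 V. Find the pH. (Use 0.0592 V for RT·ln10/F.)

E°_cell = 0.26 V and n = 2.
log Q = n(E° − E)/0.0592 = 2×(0.26 − 0.062)/0.0592 = 6.689.
With Q = [Ni²⁺]·P(H₂) / [H⁺]^2, solving for [H⁺] gives log[H⁺] = -4.345, so pH = 4.34.

pH = 4.34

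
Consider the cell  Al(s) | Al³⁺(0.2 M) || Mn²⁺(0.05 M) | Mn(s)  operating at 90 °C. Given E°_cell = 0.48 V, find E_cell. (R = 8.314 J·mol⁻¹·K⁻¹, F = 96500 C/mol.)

Balancing electrons gives n = 6; the reaction quotient is Q = [Al³⁺]^2/[Mn²⁺]^3 = 320.
E = E° − (RT/nF) ln Q = 0.48 − (8.314×363)/(6×96500) × (5.768) = 0.480 − 0.030 = 0.450 V.

0.450 V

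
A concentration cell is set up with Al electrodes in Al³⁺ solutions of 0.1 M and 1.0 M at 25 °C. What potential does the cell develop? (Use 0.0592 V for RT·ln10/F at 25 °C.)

0.020 V

Both half-cells are Al³⁺/Al, so E°_cell = 0. The concentrated side is the cathode; the cell reaction moves Al³⁺ from high to low concentration with n = 3.
Q = [Al³⁺]_dilute/[Al³⁺]_conc = 0.1/1.0 = 0.100.
E = 0 − (0.0592/3) log Q = −(0.0592/3)(-1.000) = 0.0197 V.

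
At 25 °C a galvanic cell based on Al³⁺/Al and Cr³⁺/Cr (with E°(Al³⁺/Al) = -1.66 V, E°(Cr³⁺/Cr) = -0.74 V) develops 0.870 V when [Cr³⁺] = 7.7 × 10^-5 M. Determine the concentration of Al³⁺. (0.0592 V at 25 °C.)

From the Nernst equation, log Q = n(E° − E)/0.0592 = 3(0.92 − 0.870)/0.0592 = 2.534, so Q = 342.
With Q = [Al³⁺]/[Cr³⁺] and the known concentrations, [Al³⁺] in the numerator gives [Al³⁺] = 0.026 M.

0.026 M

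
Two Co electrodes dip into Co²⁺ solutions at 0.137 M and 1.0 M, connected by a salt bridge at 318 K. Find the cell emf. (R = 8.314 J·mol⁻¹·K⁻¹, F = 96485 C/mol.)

0.027 V

Both half-cells are Co²⁺/Co, so E°_cell = 0. The concentrated side is the cathode; the cell reaction moves Co²⁺ from high to low concentration with n = 2.
Q = [Co²⁺]_dilute/[Co²⁺]_conc = 0.137/1.0 = 0.137.
E = 0 − (RT/nF) ln Q = −((8.314×318)/(2×96485))(-1.988) = 0.0272 V.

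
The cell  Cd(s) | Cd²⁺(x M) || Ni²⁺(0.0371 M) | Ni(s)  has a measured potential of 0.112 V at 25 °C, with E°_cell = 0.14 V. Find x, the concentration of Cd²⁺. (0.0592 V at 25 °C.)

From the Nernst equation, log Q = n(E° − E)/0.0592 = 2(0.14 − 0.112)/0.0592 = 0.946, so Q = 8.83.
With Q = [Cd²⁺]/[Ni²⁺] and the known concentrations, [Cd²⁺] in the numerator gives [Cd²⁺] = 0.33 M.

0.33 M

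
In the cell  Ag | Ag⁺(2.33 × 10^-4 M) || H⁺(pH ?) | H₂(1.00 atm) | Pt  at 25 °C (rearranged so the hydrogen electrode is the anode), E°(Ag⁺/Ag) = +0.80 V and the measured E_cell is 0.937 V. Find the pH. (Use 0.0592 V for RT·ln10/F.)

pH = 5.95

E°_cell = 0.80 V and n = 2.
log Q = n(E° − E)/0.0592 = 2×(0.80 − 0.937)/0.0592 = -4.628.
With Q = [H⁺]^2 / ([Ag⁺]^2·P(H₂)), solving for [H⁺] gives log[H⁺] = -5.947, so pH = 5.95.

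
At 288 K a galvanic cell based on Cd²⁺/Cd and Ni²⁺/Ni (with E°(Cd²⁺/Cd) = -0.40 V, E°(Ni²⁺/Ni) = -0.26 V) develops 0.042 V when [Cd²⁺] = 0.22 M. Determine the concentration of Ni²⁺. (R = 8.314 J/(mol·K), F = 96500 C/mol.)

8.2 × 10^-5 M

From the Nernst equation, ln Q = nF(E° − E)/RT = 2×96500×(0.14 − 0.042)/(8.314×288) = 7.899, so Q = 2700.
With Q = [Cd²⁺]/[Ni²⁺] and the known concentrations, [Ni²⁺] in the denominator gives [Ni²⁺] = 8.2 × 10^-5 M.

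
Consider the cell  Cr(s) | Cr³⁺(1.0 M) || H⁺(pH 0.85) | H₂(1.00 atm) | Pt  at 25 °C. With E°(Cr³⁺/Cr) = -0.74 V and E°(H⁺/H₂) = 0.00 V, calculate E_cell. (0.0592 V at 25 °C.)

The hydrogen couple is the cathode, so E°_cell = 0.74 V; n = 6.
[H⁺] = 10^(−0.85) = 0.14 M, and Q = [Cr³⁺]^2·P(H₂)^3 / [H⁺]^6 = 1.26 × 10^5.
E = E° − (0.0592/6) log Q = 0.74 − (0.0592/6)(5.100) = 0.690 V.

0.69 V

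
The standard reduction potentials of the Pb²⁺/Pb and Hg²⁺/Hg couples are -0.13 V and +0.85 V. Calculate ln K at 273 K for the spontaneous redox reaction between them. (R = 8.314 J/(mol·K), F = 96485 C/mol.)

ln K = 83.3

E°_cell = +0.85 − (-0.13) = 0.98 V, with n = 2 electrons transferred.
At equilibrium E = 0, so the Nernst equation gives ln K = nFE°/RT = (2)(96485)(0.98)/((8.314)(273)) = 83.32.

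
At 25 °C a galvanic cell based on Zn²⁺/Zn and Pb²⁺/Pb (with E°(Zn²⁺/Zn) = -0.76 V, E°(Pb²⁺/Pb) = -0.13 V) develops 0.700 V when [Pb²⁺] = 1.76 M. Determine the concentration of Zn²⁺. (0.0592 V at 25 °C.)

0.0076 M

From the Nernst equation, log Q = n(E° − E)/0.0592 = 2(0.63 − 0.700)/0.0592 = -2.365, so Q = 0.00432.
With Q = [Zn²⁺]/[Pb²⁺] and the known concentrations, [Zn²⁺] in the numerator gives [Zn²⁺] = 0.0076 M.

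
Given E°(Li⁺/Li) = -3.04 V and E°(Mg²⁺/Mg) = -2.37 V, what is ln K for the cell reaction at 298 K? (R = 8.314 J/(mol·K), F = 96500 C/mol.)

E°_cell = -2.37 − (-3.04) = 0.67 V, with n = 2 electrons transferred.
At equilibrium E = 0, so the Nernst equation gives ln K = nFE°/RT = (2)(96500)(0.67)/((8.314)(298)) = 52.19.

ln K = 52.2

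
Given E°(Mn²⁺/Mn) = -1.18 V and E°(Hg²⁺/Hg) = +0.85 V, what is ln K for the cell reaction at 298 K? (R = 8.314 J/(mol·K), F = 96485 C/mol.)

E°_cell = +0.85 − (-1.18) = 2.03 V, with n = 2 electrons transferred.
At equilibrium E = 0, so the Nernst equation gives ln K = nFE°/RT = (2)(96485)(2.03)/((8.314)(298)) = 158.11.

ln K = 158.1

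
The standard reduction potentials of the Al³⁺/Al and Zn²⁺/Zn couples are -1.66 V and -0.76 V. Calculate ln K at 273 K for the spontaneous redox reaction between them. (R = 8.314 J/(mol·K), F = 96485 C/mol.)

ln K = 229.6

E°_cell = -0.76 − (-1.66) = 0.90 V, with n = 6 electrons transferred.
At equilibrium E = 0, so the Nernst equation gives ln K = nFE°/RT = (6)(96485)(0.90)/((8.314)(273)) = 229.55.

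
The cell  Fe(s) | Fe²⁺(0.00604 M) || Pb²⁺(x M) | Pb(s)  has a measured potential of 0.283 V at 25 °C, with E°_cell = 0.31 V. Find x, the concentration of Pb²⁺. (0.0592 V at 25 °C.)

7.4 × 10^-4 M

From the Nernst equation, log Q = n(E° − E)/0.0592 = 2(0.31 − 0.283)/0.0592 = 0.912, so Q = 8.17.
With Q = [Fe²⁺]/[Pb²⁺] and the known concentrations, [Pb²⁺] in the denominator gives [Pb²⁺] = 7.4 × 10^-4 M.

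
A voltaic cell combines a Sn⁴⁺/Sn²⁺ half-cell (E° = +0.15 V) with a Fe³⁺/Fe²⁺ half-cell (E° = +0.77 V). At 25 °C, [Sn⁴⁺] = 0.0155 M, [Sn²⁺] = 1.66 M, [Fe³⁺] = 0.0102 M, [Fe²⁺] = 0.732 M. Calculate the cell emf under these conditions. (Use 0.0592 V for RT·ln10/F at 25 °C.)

The Fe³⁺/Fe²⁺ couple has the higher reduction potential and acts as the cathode, so E°_cell = +0.77 − (+0.15) = 0.62 V.
Balancing electrons gives n = 2; the reaction quotient is Q = [Sn⁴⁺]·[Fe²⁺]^2/([Sn²⁺]·[Fe³⁺]^2) = 48.1.
At 25 °C, E = E° − (0.0592/n) log Q = 0.62 − (0.0592/2)(1.682) = 0.620 − 0.050 = 0.570 V.

0.570 V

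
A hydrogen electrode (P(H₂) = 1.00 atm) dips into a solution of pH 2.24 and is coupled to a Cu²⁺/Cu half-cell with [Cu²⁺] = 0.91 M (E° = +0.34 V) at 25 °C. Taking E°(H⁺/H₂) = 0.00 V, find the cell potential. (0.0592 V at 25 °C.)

The Cu²⁺/Cu couple is the cathode, so E°_cell = 0.34 V; n = 2.
[H⁺] = 10^(−2.24) = 0.0058 M, and Q = [H⁺]^2 / ([Cu²⁺]·P(H₂)) = 3.64 × 10^-5.
E = E° − (0.0592/2) log Q = 0.34 − (0.0592/2)(-4.439) = 0.471 V.

0.47 V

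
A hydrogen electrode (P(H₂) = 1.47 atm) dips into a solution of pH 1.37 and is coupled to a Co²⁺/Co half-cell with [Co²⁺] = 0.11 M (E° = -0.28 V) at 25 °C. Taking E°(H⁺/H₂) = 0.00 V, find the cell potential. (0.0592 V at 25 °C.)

0.22 V

The hydrogen couple is the cathode, so E°_cell = 0.28 V; n = 2.
[H⁺] = 10^(−1.37) = 0.043 M, and Q = [Co²⁺]·P(H₂) / [H⁺]^2 = 88.9.
E = E° − (0.0592/2) log Q = 0.28 − (0.0592/2)(1.949) = 0.222 V.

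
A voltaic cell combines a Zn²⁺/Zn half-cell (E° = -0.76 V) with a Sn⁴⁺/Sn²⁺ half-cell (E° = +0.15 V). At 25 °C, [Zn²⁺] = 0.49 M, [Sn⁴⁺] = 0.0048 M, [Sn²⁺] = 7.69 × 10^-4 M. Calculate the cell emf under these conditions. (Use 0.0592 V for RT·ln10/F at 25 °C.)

0.943 V

The Sn⁴⁺/Sn²⁺ couple has the higher reduction potential and acts as the cathode, so E°_cell = +0.15 − (-0.76) = 0.91 V.
Balancing electrons gives n = 2; the reaction quotient is Q = [Zn²⁺]·[Sn²⁺]/[Sn⁴⁺] = 0.0785.
At 25 °C, E = E° − (0.0592/n) log Q = 0.91 − (0.0592/2)(-1.105) = 0.910 + 0.033 = 0.943 V.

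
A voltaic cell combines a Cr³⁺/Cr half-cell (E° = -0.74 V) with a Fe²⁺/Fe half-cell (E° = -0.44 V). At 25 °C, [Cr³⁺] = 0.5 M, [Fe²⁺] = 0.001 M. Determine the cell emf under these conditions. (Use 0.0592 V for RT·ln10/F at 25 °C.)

The Fe²⁺/Fe couple has the higher reduction potential and acts as the cathode, so E°_cell = -0.44 − (-0.74) = 0.30 V.
Balancing electrons gives n = 6; the reaction quotient is Q = [Cr³⁺]^2/[Fe²⁺]^3 = 2.5 × 10^8.
At 25 °C, E = E° − (0.0592/n) log Q = 0.30 − (0.0592/6)(8.398) = 0.300 − 0.083 = 0.217 V.

0.217 V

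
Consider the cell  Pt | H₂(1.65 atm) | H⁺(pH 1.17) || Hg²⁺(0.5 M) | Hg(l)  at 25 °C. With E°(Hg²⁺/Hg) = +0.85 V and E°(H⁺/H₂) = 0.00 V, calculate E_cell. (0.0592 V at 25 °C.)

The Hg²⁺/Hg couple is the cathode, so E°_cell = 0.85 V; n = 2.
[H⁺] = 10^(−1.17) = 0.068 M, and Q = [H⁺]^2 / ([Hg²⁺]·P(H₂)) = 0.00554.
E = E° − (0.0592/2) log Q = 0.85 − (0.0592/2)(-2.256) = 0.917 V.

0.92 V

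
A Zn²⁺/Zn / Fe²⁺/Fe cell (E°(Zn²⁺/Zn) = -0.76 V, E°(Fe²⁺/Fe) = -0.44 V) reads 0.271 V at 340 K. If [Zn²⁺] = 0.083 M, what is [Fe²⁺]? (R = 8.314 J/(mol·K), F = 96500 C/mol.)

From the Nernst equation, ln Q = nF(E° − E)/RT = 2×96500×(0.32 − 0.271)/(8.314×340) = 3.346, so Q = 28.4.
With Q = [Zn²⁺]/[Fe²⁺] and the known concentrations, [Fe²⁺] in the denominator gives [Fe²⁺] = 0.0029 M.

0.0029 M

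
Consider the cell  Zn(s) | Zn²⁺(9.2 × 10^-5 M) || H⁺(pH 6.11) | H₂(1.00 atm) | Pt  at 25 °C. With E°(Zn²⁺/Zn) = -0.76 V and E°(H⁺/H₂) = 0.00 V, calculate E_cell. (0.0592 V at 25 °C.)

The hydrogen couple is the cathode, so E°_cell = 0.76 V; n = 2.
[H⁺] = 10^(−6.11) = 7.8 × 10^-7 M, and Q = [Zn²⁺]·P(H₂) / [H⁺]^2 = 1.53 × 10^8.
E = E° − (0.0592/2) log Q = 0.76 − (0.0592/2)(8.184) = 0.518 V.

0.52 V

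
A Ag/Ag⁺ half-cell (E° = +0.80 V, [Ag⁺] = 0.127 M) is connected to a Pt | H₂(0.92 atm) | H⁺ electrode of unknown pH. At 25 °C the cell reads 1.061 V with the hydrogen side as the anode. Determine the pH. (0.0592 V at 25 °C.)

pH = 5.32

E°_cell = 0.80 V and n = 2.
log Q = n(E° − E)/0.0592 = 2×(0.80 − 1.061)/0.0592 = -8.818.
With Q = [H⁺]^2 / ([Ag⁺]^2·P(H₂)), solving for [H⁺] gives log[H⁺] = -5.323, so pH = 5.32.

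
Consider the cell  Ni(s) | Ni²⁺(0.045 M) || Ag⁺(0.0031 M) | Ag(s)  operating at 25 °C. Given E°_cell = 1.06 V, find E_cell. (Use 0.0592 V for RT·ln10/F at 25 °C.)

0.951 V

Balancing electrons gives n = 2; the reaction quotient is Q = [Ni²⁺]/[Ag⁺]^2 = 4680.
At 25 °C, E = E° − (0.0592/n) log Q = 1.06 − (0.0592/2)(3.670) = 1.060 − 0.109 = 0.951 V.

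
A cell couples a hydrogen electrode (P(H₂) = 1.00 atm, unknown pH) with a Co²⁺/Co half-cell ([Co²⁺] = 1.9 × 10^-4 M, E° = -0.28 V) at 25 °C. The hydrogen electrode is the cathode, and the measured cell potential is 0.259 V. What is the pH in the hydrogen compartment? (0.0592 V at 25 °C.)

E°_cell = 0.28 V and n = 2.
log Q = n(E° − E)/0.0592 = 2×(0.28 − 0.259)/0.0592 = 0.709.
With Q = [Co²⁺]·P(H₂) / [H⁺]^2, solving for [H⁺] gives log[H⁺] = -2.215, so pH = 2.22.

pH = 2.22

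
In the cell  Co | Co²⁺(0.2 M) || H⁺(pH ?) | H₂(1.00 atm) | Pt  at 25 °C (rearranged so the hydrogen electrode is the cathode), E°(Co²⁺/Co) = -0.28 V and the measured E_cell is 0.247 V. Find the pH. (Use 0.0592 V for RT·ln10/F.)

E°_cell = 0.28 V and n = 2.
log Q = n(E° − E)/0.0592 = 2×(0.28 − 0.247)/0.0592 = 1.115.
With Q = [Co²⁺]·P(H₂) / [H⁺]^2, solving for [H⁺] gives log[H⁺] = -0.907, so pH = 0.91.

pH = 0.91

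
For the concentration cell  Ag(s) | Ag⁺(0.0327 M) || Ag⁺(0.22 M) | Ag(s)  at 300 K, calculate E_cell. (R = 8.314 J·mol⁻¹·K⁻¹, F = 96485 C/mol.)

Both half-cells are Ag⁺/Ag, so E°_cell = 0. The concentrated side is the cathode; the cell reaction moves Ag⁺ from high to low concentration with n = 1.
Q = [Ag⁺]_dilute/[Ag⁺]_conc = 0.0327/0.22 = 0.149.
E = 0 − (RT/nF) ln Q = −((8.314×300)/(1×96485))(-1.906) = 0.0493 V.

0.049 V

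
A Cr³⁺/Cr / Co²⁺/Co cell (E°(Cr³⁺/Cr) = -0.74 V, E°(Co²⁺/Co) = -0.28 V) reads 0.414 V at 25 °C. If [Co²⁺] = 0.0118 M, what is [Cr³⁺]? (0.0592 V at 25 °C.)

From the Nernst equation, log Q = n(E° − E)/0.0592 = 6(0.46 − 0.414)/0.0592 = 4.662, so Q = 4.59 × 10^4.
With Q = [Cr³⁺]^2/[Co²⁺]^3 and the known concentrations, [Cr³⁺]^2 in the numerator gives [Cr³⁺] = 0.27 M.

0.27 M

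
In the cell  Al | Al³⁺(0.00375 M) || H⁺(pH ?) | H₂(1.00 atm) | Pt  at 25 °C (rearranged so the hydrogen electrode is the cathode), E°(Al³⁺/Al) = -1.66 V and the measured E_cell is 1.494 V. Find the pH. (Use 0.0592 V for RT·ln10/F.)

E°_cell = 1.66 V and n = 6.
log Q = n(E° − E)/0.0592 = 6×(1.66 − 1.494)/0.0592 = 16.824.
With Q = [Al³⁺]^2·P(H₂)^3 / [H⁺]^6, solving for [H⁺] gives log[H⁺] = -3.613, so pH = 3.61.

pH = 3.61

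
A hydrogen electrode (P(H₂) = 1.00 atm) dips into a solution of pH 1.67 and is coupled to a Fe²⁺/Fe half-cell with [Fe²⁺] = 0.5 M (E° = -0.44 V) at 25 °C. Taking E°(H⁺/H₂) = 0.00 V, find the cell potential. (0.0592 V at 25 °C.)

The hydrogen couple is the cathode, so E°_cell = 0.44 V; n = 2.
[H⁺] = 10^(−1.67) = 0.021 M, and Q = [Fe²⁺]·P(H₂) / [H⁺]^2 = 1090.
E = E° − (0.0592/2) log Q = 0.44 − (0.0592/2)(3.039) = 0.350 V.

0.35 V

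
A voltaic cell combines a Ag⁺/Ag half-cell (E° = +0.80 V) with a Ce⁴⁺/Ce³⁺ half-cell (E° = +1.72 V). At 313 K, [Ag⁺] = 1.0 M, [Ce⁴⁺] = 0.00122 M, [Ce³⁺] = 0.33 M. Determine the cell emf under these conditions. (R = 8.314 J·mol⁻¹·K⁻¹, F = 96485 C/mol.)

0.769 V

The Ce⁴⁺/Ce³⁺ couple has the higher reduction potential and acts as the cathode, so E°_cell = +1.72 − (+0.80) = 0.92 V.
Balancing electrons gives n = 1; the reaction quotient is Q = [Ag⁺]·[Ce³⁺]/[Ce⁴⁺] = 270.
E = E° − (RT/nF) ln Q = 0.92 − (8.314×313)/(1×96485) × (5.600) = 0.920 − 0.151 = 0.769 V.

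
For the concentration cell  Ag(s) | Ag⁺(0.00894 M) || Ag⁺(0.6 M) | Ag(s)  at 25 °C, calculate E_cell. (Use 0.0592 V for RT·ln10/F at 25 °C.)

Both half-cells are Ag⁺/Ag, so E°_cell = 0. The concentrated side is the cathode; the cell reaction moves Ag⁺ from high to low concentration with n = 1.
Q = [Ag⁺]_dilute/[Ag⁺]_conc = 0.00894/0.6 = 0.0149.
E = 0 − (0.0592/1) log Q = −(0.0592/1)(-1.827) = 0.1082 V.

0.11 V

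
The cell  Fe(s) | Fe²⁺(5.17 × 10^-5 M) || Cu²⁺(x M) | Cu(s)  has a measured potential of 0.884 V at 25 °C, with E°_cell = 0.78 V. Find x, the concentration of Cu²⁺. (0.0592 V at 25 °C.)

0.17 M

From the Nernst equation, log Q = n(E° − E)/0.0592 = 2(0.78 − 0.884)/0.0592 = -3.514, so Q = 3.07 × 10^-4.
With Q = [Fe²⁺]/[Cu²⁺] and the known concentrations, [Cu²⁺] in the denominator gives [Cu²⁺] = 0.17 M.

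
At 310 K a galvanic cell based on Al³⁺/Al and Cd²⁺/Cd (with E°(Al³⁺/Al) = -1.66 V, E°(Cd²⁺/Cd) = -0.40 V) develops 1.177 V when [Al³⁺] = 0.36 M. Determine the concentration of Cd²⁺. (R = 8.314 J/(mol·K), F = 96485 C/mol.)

0.001 M

From the Nernst equation, ln Q = nF(E° − E)/RT = 6×96485×(1.26 − 1.177)/(8.314×310) = 18.643, so Q = 1.25 × 10^8.
With Q = [Al³⁺]^2/[Cd²⁺]^3 and the known concentrations, [Cd²⁺]^3 in the denominator gives [Cd²⁺] = 0.001 M.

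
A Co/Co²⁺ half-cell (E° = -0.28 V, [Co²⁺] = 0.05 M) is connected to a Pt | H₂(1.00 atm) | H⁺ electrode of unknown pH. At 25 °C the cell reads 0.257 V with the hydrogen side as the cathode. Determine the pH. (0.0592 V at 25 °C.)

E°_cell = 0.28 V and n = 2.
log Q = n(E° − E)/0.0592 = 2×(0.28 − 0.257)/0.0592 = 0.777.
With Q = [Co²⁺]·P(H₂) / [H⁺]^2, solving for [H⁺] gives log[H⁺] = -1.039, so pH = 1.04.

pH = 1.04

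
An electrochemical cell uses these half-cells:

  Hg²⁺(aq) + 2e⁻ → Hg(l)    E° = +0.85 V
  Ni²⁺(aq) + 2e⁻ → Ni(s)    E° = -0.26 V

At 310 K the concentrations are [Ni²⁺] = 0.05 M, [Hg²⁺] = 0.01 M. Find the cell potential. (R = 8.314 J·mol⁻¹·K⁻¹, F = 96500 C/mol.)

1.09 V

The Hg²⁺/Hg couple has the higher reduction potential and acts as the cathode, so E°_cell = +0.85 − (-0.26) = 1.11 V.
Balancing electrons gives n = 2; the reaction quotient is Q = [Ni²⁺]/[Hg²⁺] = 5.00.
E = E° − (RT/nF) ln Q = 1.11 − (8.314×310)/(2×96500) × (1.609) = 1.110 − 0.021 = 1.089 V.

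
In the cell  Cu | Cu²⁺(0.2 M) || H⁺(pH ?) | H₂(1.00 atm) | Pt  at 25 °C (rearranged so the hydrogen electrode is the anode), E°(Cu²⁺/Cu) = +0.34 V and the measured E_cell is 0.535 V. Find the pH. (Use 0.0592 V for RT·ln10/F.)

E°_cell = 0.34 V and n = 2.
log Q = n(E° − E)/0.0592 = 2×(0.34 − 0.535)/0.0592 = -6.588.
With Q = [H⁺]^2 / ([Cu²⁺]·P(H₂)), solving for [H⁺] gives log[H⁺] = -3.643, so pH = 3.64.

pH = 3.64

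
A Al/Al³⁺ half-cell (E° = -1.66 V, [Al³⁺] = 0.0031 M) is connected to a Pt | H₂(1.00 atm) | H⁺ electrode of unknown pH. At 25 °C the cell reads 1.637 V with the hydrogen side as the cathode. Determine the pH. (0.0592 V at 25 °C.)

pH = 1.22

E°_cell = 1.66 V and n = 6.
log Q = n(E° − E)/0.0592 = 6×(1.66 − 1.637)/0.0592 = 2.331.
With Q = [Al³⁺]^2·P(H₂)^3 / [H⁺]^6, solving for [H⁺] gives log[H⁺] = -1.225, so pH = 1.22.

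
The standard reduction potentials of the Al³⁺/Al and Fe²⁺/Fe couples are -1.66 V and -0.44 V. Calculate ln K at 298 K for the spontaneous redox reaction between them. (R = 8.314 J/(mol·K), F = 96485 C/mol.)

ln K = 285.1

E°_cell = -0.44 − (-1.66) = 1.22 V, with n = 6 electrons transferred.
At equilibrium E = 0, so the Nernst equation gives ln K = nFE°/RT = (6)(96485)(1.22)/((8.314)(298)) = 285.07.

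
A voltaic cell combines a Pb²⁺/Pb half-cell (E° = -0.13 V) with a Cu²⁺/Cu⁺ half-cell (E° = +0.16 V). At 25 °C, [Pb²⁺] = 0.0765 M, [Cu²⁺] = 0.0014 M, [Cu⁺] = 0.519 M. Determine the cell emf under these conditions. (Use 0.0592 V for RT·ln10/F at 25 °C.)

The Cu²⁺/Cu⁺ couple has the higher reduction potential and acts as the cathode, so E°_cell = +0.16 − (-0.13) = 0.29 V.
Balancing electrons gives n = 2; the reaction quotient is Q = [Pb²⁺]·[Cu⁺]^2/[Cu²⁺]^2 = 1.05 × 10^4.
At 25 °C, E = E° − (0.0592/n) log Q = 0.29 − (0.0592/2)(4.022) = 0.290 − 0.119 = 0.171 V.

0.171 V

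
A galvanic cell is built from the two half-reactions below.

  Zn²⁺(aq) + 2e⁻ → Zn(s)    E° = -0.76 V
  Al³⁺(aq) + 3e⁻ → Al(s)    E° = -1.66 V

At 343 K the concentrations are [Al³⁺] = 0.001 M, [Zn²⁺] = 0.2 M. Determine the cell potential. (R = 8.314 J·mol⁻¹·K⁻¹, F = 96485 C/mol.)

The Zn²⁺/Zn couple has the higher reduction potential and acts as the cathode, so E°_cell = -0.76 − (-1.66) = 0.90 V.
Balancing electrons gives n = 6; the reaction quotient is Q = [Al³⁺]^2/[Zn²⁺]^3 = 1.25 × 10^-4.
E = E° − (RT/nF) ln Q = 0.90 − (8.314×343)/(6×96485) × (-8.987) = 0.900 + 0.044 = 0.944 V.

0.944 V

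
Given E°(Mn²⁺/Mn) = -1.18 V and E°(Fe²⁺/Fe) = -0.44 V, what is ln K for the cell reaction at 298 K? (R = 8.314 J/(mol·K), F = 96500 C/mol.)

E°_cell = -0.44 − (-1.18) = 0.74 V, with n = 2 electrons transferred.
At equilibrium E = 0, so the Nernst equation gives ln K = nFE°/RT = (2)(96500)(0.74)/((8.314)(298)) = 57.65.

ln K = 57.6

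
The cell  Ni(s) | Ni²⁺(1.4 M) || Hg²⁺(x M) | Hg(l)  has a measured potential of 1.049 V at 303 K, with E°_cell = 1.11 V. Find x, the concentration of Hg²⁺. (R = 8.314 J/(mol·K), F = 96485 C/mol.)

0.013 M

From the Nernst equation, ln Q = nF(E° − E)/RT = 2×96485×(1.11 − 1.049)/(8.314×303) = 4.673, so Q = 107.
With Q = [Ni²⁺]/[Hg²⁺] and the known concentrations, [Hg²⁺] in the denominator gives [Hg²⁺] = 0.013 M.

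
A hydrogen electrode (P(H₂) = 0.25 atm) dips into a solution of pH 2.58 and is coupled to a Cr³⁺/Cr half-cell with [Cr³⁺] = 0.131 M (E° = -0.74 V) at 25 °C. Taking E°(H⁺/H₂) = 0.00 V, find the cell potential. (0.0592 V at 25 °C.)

0.62 V

The hydrogen couple is the cathode, so E°_cell = 0.74 V; n = 6.
[H⁺] = 10^(−2.58) = 0.0026 M, and Q = [Cr³⁺]^2·P(H₂)^3 / [H⁺]^6 = 8.1 × 10^11.
E = E° − (0.0592/6) log Q = 0.74 − (0.0592/6)(11.908) = 0.623 V.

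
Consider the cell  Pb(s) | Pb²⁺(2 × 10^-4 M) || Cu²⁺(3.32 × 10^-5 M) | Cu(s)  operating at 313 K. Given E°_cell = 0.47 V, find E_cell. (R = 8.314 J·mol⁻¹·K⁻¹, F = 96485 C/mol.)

Balancing electrons gives n = 2; the reaction quotient is Q = [Pb²⁺]/[Cu²⁺] = 6.02.
E = E° − (RT/nF) ln Q = 0.47 − (8.314×313)/(2×96485) × (1.796) = 0.470 − 0.024 = 0.446 V.

0.446 V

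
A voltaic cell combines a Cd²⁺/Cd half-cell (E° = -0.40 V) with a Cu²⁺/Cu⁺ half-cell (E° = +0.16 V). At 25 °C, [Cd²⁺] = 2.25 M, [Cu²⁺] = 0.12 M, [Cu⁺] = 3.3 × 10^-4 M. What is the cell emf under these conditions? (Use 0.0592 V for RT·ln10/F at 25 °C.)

The Cu²⁺/Cu⁺ couple has the higher reduction potential and acts as the cathode, so E°_cell = +0.16 − (-0.40) = 0.56 V.
Balancing electrons gives n = 2; the reaction quotient is Q = [Cd²⁺]·[Cu⁺]^2/[Cu²⁺]^2 = 1.7 × 10^-5.
At 25 °C, E = E° − (0.0592/n) log Q = 0.56 − (0.0592/2)(-4.769) = 0.560 + 0.141 = 0.701 V.

0.701 V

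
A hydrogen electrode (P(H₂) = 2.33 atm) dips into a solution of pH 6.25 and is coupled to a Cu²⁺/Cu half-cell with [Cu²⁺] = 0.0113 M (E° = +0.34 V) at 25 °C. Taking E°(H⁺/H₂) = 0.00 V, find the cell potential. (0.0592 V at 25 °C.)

0.66 V

The Cu²⁺/Cu couple is the cathode, so E°_cell = 0.34 V; n = 2.
[H⁺] = 10^(−6.25) = 5.6 × 10^-7 M, and Q = [H⁺]^2 / ([Cu²⁺]·P(H₂)) = 1.2 × 10^-11.
E = E° − (0.0592/2) log Q = 0.34 − (0.0592/2)(-10.920) = 0.663 V.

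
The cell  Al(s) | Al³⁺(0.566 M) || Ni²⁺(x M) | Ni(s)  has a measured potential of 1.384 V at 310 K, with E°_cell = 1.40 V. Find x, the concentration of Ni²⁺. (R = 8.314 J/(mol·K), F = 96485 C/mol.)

From the Nernst equation, ln Q = nF(E° − E)/RT = 6×96485×(1.40 − 1.384)/(8.314×310) = 3.594, so Q = 36.4.
With Q = [Al³⁺]^2/[Ni²⁺]^3 and the known concentrations, [Ni²⁺]^3 in the denominator gives [Ni²⁺] = 0.21 M.

0.21 M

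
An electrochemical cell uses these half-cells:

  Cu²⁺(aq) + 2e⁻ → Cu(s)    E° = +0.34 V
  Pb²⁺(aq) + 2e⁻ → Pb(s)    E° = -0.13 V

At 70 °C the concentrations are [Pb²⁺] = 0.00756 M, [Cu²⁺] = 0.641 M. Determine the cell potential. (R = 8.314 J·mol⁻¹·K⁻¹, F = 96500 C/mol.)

The Cu²⁺/Cu couple has the higher reduction potential and acts as the cathode, so E°_cell = +0.34 − (-0.13) = 0.47 V.
Balancing electrons gives n = 2; the reaction quotient is Q = [Pb²⁺]/[Cu²⁺] = 0.0118.
E = E° − (RT/nF) ln Q = 0.47 − (8.314×343)/(2×96500) × (-4.440) = 0.470 + 0.066 = 0.536 V.

0.536 V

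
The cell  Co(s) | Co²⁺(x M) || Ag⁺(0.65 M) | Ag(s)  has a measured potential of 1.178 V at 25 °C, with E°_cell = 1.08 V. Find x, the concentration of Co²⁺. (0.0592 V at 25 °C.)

2.1 × 10^-4 M

From the Nernst equation, log Q = n(E° − E)/0.0592 = 2(1.08 − 1.178)/0.0592 = -3.311, so Q = 4.89 × 10^-4.
With Q = [Co²⁺]/[Ag⁺]^2 and the known concentrations, [Co²⁺] in the numerator gives [Co²⁺] = 2.1 × 10^-4 M.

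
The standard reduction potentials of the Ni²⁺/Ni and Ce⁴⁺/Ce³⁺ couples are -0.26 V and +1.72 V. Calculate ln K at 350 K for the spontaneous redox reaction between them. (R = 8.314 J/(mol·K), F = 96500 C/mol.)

ln K = 131.3

E°_cell = +1.72 − (-0.26) = 1.98 V, with n = 2 electrons transferred.
At equilibrium E = 0, so the Nernst equation gives ln K = nFE°/RT = (2)(96500)(1.98)/((8.314)(350)) = 131.32.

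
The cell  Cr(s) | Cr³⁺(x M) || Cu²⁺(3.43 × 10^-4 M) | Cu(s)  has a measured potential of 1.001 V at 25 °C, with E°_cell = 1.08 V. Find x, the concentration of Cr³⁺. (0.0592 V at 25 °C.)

0.064 M

From the Nernst equation, log Q = n(E° − E)/0.0592 = 6(1.08 − 1.001)/0.0592 = 8.007, so Q = 1.02 × 10^8.
With Q = [Cr³⁺]^2/[Cu²⁺]^3 and the known concentrations, [Cr³⁺]^2 in the numerator gives [Cr³⁺] = 0.064 M.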